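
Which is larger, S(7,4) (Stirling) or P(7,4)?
P(7,4)

Working:
S(7,4) = 4·S(6,4) + S(6,3) = 4·65 + 90 = 350; P(7,4) = 840.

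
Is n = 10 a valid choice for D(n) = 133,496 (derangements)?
No

Explanation: D(10) = (10-1)·[D(9) + D(8)] = 9·[133,496 + 14,833] = 1,334,961, which does not equal 133,496.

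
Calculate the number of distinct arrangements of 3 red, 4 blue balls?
35

Reasoning: Multinomial: 7!/(3! × 4!) = 35.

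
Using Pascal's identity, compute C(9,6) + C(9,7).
120

Working:
C(9,6) + C(9,7) = C(10,7) = 120.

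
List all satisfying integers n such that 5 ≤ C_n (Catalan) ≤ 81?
C_2=2; C_3=5; C_4=14; C_5=42; C_6=132. So valid n = 3, 4, 5.

Answer: 3, 4, 5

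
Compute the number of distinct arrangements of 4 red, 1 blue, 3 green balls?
280

Solution: Multinomial: 8!/(4! × 1! × 3!) = 280.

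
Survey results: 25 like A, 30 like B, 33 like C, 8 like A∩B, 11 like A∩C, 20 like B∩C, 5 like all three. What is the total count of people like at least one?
54

Reasoning: |A∪B∪C| = 25+30+33-8-11-20+5 = 54.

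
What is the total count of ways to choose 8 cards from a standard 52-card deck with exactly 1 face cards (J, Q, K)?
223,722,720

Explanation: 12 face cards and 40 non-face cards: C(12,1) × C(40,7) = 12 × 18,643,560 = 223,722,720.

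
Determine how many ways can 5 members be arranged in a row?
Arrangements of 5 distinct objects: 5! = 120.

Answer: 120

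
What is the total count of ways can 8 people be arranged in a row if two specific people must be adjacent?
Treat pair as unit: (8-1)! arrangements × 2 internal orders = 10,080.

Answer: 10,080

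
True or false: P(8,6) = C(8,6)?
False

Reasoning: P(8,6) = 20,160 and C(8,6) = 28; P(n,r) = r! × C(n,r) so P > C whenever r ≥ 2.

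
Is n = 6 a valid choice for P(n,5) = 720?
Yes

Reasoning: P(6,5) = 6·5·4·3·2 = 720, which equals 720.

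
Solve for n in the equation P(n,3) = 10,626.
23
P(n,3) = n(n−1)(n−2) is increasing in n; n(n−1)(n−2) ≈ (n−1)^3 = 10,626 gives n ≈ 23.0. Check: P(21,3) = 7,980, P(22,3) = 9,240, P(23,3) = 10,626 ✓. So n = 23.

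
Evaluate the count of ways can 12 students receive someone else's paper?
176,214,841

Explanation: Using D(n) = (n-1)[D(n-1) + D(n-2)]:
D(12) = (12-1) × [D(11) + D(10)]
      = 11 × [14684570 + 1334961]
      = 11 × 16019531
      = 176,214,841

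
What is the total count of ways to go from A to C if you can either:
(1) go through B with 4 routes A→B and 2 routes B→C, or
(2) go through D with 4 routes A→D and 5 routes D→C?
28

Explanation: Route via B: 4×2=8. Route via D: 4×5=20. Total: 28.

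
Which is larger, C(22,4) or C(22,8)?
C(22,8)

C(22,4)=7,315, C(22,8)=319,770.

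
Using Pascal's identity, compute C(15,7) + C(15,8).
12,870

Explanation: C(15,7) + C(15,8) = C(16,8) = 12,870.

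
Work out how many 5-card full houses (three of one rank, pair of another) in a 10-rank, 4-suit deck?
2,160

Solution: Triple rank: 10. Triple suits: C(4,3)=4. Pair rank: 9. Pair suits: C(4,2)=6. Total: 2,160.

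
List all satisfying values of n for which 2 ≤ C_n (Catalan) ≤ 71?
2, 3, 4, 5

Explanation: C_1=1; C_2=2; C_3=5; C_4=14; C_5=42; C_6=132. So valid n = 2, 3, 4, 5.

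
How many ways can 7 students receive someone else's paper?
Using D(n) = (n-1)[D(n-1) + D(n-2)]:
D(7) = (7-1) × [D(6) + D(5)]
      = 6 × [265 + 44]
      = 6 × 309
      = 1,854

Answer: 1,854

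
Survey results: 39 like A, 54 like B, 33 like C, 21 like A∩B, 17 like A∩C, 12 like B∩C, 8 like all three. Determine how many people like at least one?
|A∪B∪C| = 39+54+33-21-17-12+8 = 84.
Final answer: 84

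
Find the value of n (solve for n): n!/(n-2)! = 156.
n!/(n-2)! = n×(n-1), a product of 2 consecutive integers ≈ (n−0.5)^2. 156^(1/2) + 0.5 ≈ 13.0; check n = 13: 13×12 = 156 ✓. So n = 13.

Answer: 13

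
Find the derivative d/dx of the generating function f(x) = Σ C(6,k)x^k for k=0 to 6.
Term-by-term differentiation gives Σ k·C(6,k)x^{k-1} for k=1 to 6.

Answer: Σ k·C(6,k)x^(k-1) for k=1 to 6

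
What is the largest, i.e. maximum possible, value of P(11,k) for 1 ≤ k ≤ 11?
39,916,800

Solution: P(11,k) increases in k, so maximum at k = 11: 11! = 39,916,800.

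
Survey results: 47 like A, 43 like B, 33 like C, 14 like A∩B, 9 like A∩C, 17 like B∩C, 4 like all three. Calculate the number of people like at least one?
|A∪B∪C| = 47+43+33-14-9-17+4 = 87.
Final answer: 87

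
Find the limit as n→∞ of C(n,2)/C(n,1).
∞
C(n,2)/C(n,1) = (n-1)/2 → ∞ as n → ∞.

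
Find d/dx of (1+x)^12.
12(1+x)^11

Solution: Using the power rule: d/dx (1+x)^12 = 12(1+x)^{11}.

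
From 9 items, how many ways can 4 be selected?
126

C(9,4) = 9! / (4! × (9-4)!)
         = 9! / (4! × 5!)
         = 126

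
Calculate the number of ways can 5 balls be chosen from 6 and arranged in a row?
P(6,5) = 6!/(6-5)! = 720.

Answer: 720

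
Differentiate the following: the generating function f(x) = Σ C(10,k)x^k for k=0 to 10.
Term-by-term differentiation gives Σ k·C(10,k)x^{k-1} for k=1 to 10.
Final answer: Σ k·C(10,k)x^(k-1) for k=1 to 10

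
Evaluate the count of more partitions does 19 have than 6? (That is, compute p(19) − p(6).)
479
Pentagonal recurrence p(n) = p(n−1) + p(n−2) − p(n−5) − p(n−7) + …: p(19) = p(18) + p(17) − p(14) − p(12) + p(7) + p(4) = 385 + 297 − 135 − 77 + 15 + 5 = 490.
p(6) = p(5) + p(4) − p(1) = 7 + 5 − 1 = 11.
Difference = 490 − 11 = 479.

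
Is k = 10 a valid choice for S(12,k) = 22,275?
S(12,10) = 10·S(11,10) + S(11,9) = 10·55 + 1,155 = 1,705, which does not equal 22,275.
Final answer: No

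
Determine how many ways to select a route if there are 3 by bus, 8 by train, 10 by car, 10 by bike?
31

Explanation: By the addition principle: 3 + 8 + 10 + 10 = 31.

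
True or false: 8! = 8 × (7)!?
True

Working:
By definition n! = n × (n-1)!, so 8! = 8 × 7!.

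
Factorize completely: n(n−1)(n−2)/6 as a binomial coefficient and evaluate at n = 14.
n(n−1)(n−2)/6 = n!/(3!(n−3)!) = C(n,3). At n = 14: C(14,3) = 364.
Final answer: C(n,3); C(14,3) = 364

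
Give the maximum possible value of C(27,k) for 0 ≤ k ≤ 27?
20,058,300

Working:
Maximum at k = 13 or k = 14: C(27,13) = 20,058,300.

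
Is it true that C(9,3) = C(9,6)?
True

Reasoning: Symmetry C(n,k) = C(n,n-k): C(9,3) = 84 and C(9,6) = 84. Both sides agree, so the statement holds.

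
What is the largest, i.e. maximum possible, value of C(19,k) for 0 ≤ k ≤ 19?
92,378

Maximum at k = 9 or k = 10: C(19,9) = 92,378.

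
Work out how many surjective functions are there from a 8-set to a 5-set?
126,000

Reasoning: Onto functions = 5! × S(8,5)
First compute S(8,5) via recurrence:
Using the Stirling recurrence: S(n,k) = k·S(n-1,k) + S(n-1,k-1)
S(8,5) = 5·S(7,5) + S(7,4)
         = 5·140 + 350
         = 700 + 350
         = 1,050
Then: 120 × 1050 = 126,000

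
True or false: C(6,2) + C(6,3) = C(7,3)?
Pascal's identity C(n,k) + C(n,k+1) = C(n+1,k+1): 15 + 20 = 35 = C(7,3).
Final answer: True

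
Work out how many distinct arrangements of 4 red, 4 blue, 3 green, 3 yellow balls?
Multinomial: 14!/(4! × 4! × 3! × 3!) = 4,204,200.

Answer: 4,204,200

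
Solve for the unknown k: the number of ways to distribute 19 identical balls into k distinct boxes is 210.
3

Reasoning: Stars and bars: the count is C(19+k−1, k−1), increasing in k. k=2: C(20,1) = 20, k=3: C(21,2) = 210 ✓. So k = 3.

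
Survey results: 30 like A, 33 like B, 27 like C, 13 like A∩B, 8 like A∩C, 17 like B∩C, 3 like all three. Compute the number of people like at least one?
55

Working:
|A∪B∪C| = 30+33+27-13-8-17+3 = 55.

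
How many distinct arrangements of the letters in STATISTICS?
50,400

Solution: Word has 10 letters (S=3, T=3, A=1, I=2, C=1). Arrangements: 10!/Π(k!) = 50,400.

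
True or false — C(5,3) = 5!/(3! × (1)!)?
False
The correct denominator is 3!×2!, giving C(5,3) = 10; the stated RHS is 5!/(3!×1!) = 20 ≠ 10, so the statement does not hold.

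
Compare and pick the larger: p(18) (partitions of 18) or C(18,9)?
Pentagonal recurrence p(n) = p(n−1) + p(n−2) − p(n−5) − p(n−7) + …: p(18) = p(17) + p(16) − p(13) − p(11) + p(6) + p(3) = 297 + 231 − 101 − 56 + 11 + 3 = 385; C(18,9) = 48,620.
Final answer: C(18,9)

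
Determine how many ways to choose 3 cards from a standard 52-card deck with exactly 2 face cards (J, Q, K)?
2,640

12 face cards and 40 non-face cards: C(12,2) × C(40,1) = 66 × 40 = 2,640.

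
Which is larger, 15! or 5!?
15!

Working:
15!=1,307,674,368,000, 5!=120. 15! > 5!.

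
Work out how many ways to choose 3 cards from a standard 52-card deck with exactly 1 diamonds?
13 diamonds and 39 non-diamonds: C(13,1) × C(39,2) = 13 × 741 = 9,633.

Answer: 9,633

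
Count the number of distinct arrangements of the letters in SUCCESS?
420

Reasoning: Word has 7 letters (S=3, U=1, C=2, E=1). Arrangements: 7!/Π(k!) = 420.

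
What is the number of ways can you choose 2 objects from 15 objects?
105

Reasoning: C(15,2) = 15! / (2! × (15-2)!)
         = 15! / (2! × 13!)
         = 105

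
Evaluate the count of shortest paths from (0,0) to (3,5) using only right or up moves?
56

Reasoning: Choose 3 rights from 8 moves: C(8,3) = 56.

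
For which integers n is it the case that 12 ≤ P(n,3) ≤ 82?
P(3,3)=6; P(4,3)=24; P(5,3)=60; P(6,3)=120. So valid n = 4, 5.
Final answer: 4, 5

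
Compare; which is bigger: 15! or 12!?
15!

Explanation: 15!=1,307,674,368,000, 12!=479,001,600. 15! > 12!.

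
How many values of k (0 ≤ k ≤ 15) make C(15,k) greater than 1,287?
8

Reasoning: Row 15 is unimodal and symmetric about k=15/2. C(15,3)=455 ≤ 1,287; C(15,4)=1,365 > 1,287; by symmetry C(15,k) > 1,287 for k = 4..11. That's 11 - 4 + 1 = 8 values.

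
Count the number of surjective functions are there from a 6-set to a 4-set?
1,560

Onto functions = 4! × S(6,4)
First compute S(6,4) via recurrence:
Using the Stirling recurrence: S(n,k) = k·S(n-1,k) + S(n-1,k-1)
S(6,4) = 4·S(5,4) + S(5,3)
         = 4·10 + 25
         = 40 + 25
         = 65
Then: 24 × 65 = 1,560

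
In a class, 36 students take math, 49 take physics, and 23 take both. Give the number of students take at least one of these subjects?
62
|A∪B| = |A|+|B|-|A∩B| = 36+49-23 = 62.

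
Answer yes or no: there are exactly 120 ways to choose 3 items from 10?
C(10,3) = 120.
Final answer: Yes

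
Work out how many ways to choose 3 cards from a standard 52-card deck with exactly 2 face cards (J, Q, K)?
2,640

Working:
12 face cards and 40 non-face cards: C(12,2) × C(40,1) = 66 × 40 = 2,640.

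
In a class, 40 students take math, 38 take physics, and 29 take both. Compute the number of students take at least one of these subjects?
49

Solution: |A∪B| = |A|+|B|-|A∩B| = 40+38-29 = 49.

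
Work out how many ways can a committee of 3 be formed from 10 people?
C(10,3) = 10! / (3! × (10-3)!)
         = 10! / (3! × 7!)
         = 120
Final answer: 120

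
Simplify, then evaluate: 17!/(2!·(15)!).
136

Explanation: This is C(17,2) = 136.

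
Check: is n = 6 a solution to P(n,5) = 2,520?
No
P(6,5) = 6·5·4·3·2 = 720, which does not equal 2,520.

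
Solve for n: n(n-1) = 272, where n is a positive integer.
17
n² − n − 272 = 0, so n = (1 ± √(1 + 4·272))/2 = (1 ± √1,089)/2 = (1 ± 33)/2, i.e. n = 17 or n = -16. Taking the positive root, n = 17 (check: 17×16 = 272).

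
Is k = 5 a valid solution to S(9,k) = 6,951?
Yes

S(9,5) = 5·S(8,5) + S(8,4) = 5·1,050 + 1,701 = 6,951, which equals 6,951.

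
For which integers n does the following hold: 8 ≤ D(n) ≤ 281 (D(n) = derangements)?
Using D(n) = (n−1)[D(n−1) + D(n−2)] with D(1)=0, D(2)=1: D(3)=2; D(4)=9; D(5)=44; D(6)=265; D(7)=1,854. So valid n = 4, 5, 6.

Answer: 4, 5, 6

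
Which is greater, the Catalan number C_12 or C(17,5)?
C_12

Solution: C_12 = C(24,12)/(12+1) = 2,704,156/13 = 208,012; C(17,5) = 6,188.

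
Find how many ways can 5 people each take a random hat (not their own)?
44

Explanation: Using D(n) = (n-1)[D(n-1) + D(n-2)]:
D(5) = (5-1) × [D(4) + D(3)]
      = 4 × [9 + 2]
      = 4 × 11
      = 44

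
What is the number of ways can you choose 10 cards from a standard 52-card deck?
15,820,024,220

Reasoning: C(52,10) = 15,820,024,220.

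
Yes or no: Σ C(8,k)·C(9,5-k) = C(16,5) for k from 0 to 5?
Vandermonde's identity gives C(17,5) = 6,188; RHS C(16,5) = 4,368.
Final answer: No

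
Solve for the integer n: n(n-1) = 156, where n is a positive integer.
13

n² − n − 156 = 0, so n = (1 ± √(1 + 4·156))/2 = (1 ± √625)/2 = (1 ± 25)/2, i.e. n = 13 or n = -12. Taking the positive root, n = 13 (check: 13×12 = 156).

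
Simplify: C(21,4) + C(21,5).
By Pascal's identity: C(22,5) = 26,334.
Final answer: 26,334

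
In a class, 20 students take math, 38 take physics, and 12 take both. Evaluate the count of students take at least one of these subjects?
|A∪B| = |A|+|B|-|A∩B| = 20+38-12 = 46.

Answer: 46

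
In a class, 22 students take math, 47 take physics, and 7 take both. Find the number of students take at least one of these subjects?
62
|A∪B| = |A|+|B|-|A∩B| = 22+47-7 = 62.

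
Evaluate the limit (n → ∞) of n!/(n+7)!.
0
n!/(n+7)! = 1/[(n+1)(n+2)···(n+7)] → 0 as n → ∞.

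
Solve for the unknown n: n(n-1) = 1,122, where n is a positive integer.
n² − n − 1,122 = 0, so n = (1 ± √(1 + 4·1,122))/2 = (1 ± √4,489)/2 = (1 ± 67)/2, i.e. n = 34 or n = -33. Taking the positive root, n = 34 (check: 34×33 = 1,122).

Answer: 34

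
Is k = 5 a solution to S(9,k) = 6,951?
Yes

Reasoning: S(9,5) = 5·S(8,5) + S(8,4) = 5·1,050 + 1,701 = 6,951, which equals 6,951.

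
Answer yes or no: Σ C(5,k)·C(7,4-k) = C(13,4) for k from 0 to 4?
No

Vandermonde's identity gives C(12,4) = 495; RHS C(13,4) = 715.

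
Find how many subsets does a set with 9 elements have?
512

Each element can be included or excluded: 2^9 = 512.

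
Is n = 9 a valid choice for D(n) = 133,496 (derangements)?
Yes

D(9) = (9-1)·[D(8) + D(7)] = 8·[14,833 + 1,854] = 133,496, which equals 133,496.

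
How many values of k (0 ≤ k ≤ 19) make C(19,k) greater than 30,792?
Row 19 is unimodal and symmetric about k=19/2. C(19,6)=27,132 ≤ 30,792; C(19,7)=50,388 > 30,792; by symmetry C(19,k) > 30,792 for k = 7..12. That's 12 - 7 + 1 = 6 values.

Answer: 6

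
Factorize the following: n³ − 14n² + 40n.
n(n − 4)(n − 10)

Working:
n³ − 14n² + 40n = n(n² − 14n + 40) = n(n − 4)(n − 10).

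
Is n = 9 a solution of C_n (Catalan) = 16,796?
No

C_9 = C(18,9)/(9+1) = 48,620/10 = 4,862, which does not equal 16,796.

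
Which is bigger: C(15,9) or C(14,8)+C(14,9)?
Equal

Explanation: By Pascal's identity: C(15,9) = C(14,8)+C(14,9) = 5,005. Equal.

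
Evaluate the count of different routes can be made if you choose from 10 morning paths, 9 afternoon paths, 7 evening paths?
630

By the multiplication principle: 10 × 9 × 7 = 630.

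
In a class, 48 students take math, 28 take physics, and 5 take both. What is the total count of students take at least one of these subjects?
71
|A∪B| = |A|+|B|-|A∩B| = 48+28-5 = 71.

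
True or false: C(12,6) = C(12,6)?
Symmetry C(n,k) = C(n,n-k): C(12,6) = 924 and C(12,6) = 924. Both sides agree, so the statement holds.

Answer: True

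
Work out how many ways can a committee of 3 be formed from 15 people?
455

C(15,3) = 15! / (3! × (15-3)!)
         = 15! / (3! × 12!)
         = 455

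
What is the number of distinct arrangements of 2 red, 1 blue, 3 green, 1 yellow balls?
Multinomial: 7!/(2! × 1! × 3! × 1!) = 420.

Answer: 420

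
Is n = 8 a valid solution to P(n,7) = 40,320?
Yes

Explanation: P(8,7) = 8·7·6·5·4·3·2 = 40,320, which equals 40,320.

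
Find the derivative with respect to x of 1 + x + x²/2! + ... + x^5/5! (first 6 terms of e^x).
1 + x + x²/2! + ... + x^4/4!

Explanation: Differentiating term by term gives the first 5 terms of e^x.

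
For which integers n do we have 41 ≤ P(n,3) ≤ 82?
5

P(4,3)=24; P(5,3)=60; P(6,3)=120. So valid n = 5.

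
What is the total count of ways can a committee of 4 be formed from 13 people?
715
C(13,4) = 13! / (4! × (13-4)!)
         = 13! / (4! × 9!)
         = 715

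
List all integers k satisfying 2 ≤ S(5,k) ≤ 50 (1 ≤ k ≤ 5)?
S(5,1)=1; S(5,2)=15; S(5,3)=25; S(5,4)=10; S(5,5)=1. So valid k = 2, 3, 4.

Answer: 2, 3, 4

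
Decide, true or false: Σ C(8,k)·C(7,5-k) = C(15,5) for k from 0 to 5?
True

Explanation: Vandermonde's identity gives C(15,5) = 3,003; RHS C(15,5) = 3,003.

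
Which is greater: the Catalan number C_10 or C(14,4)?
C_10

Working:
C_10 = C(20,10)/(10+1) = 184,756/11 = 16,796; C(14,4) = 1,001.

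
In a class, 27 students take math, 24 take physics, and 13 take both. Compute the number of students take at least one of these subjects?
38

Working:
|A∪B| = |A|+|B|-|A∩B| = 27+24-13 = 38.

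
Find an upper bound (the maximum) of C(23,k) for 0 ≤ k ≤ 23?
1,352,078
Maximum at k = 11 or k = 12: C(23,11) = 1,352,078.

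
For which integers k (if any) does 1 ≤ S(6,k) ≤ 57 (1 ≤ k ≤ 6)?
1, 2, 5, 6

S(6,1)=1; S(6,2)=31; S(6,3)=90; S(6,4)=65; S(6,5)=15; S(6,6)=1. So valid k = 1, 2, 5, 6.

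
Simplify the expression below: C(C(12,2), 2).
2,145

Solution: C(12,2) = 66, then C(66, 2) = 2,145.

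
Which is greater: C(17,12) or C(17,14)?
C(17,12)

Solution: C(17,12)=6,188, C(17,14)=680.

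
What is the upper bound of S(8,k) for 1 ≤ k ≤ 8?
1,701

Row S(8,k) for k = 1..8 (via S(n,k) = k·S(n−1,k) + S(n−1,k−1)): 1, 127, 966, 1,701, 1,050, 266, 28, 1. The row is unimodal; maximum at k = 4: 1,701.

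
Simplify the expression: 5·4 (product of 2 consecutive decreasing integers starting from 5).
This is P(5,2) = 5!/(3)! = 20.

Answer: 20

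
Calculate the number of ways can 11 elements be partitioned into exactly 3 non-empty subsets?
28,501

Solution: This equals S(11,3), the Stirling number of the 2nd kind.
Using the Stirling recurrence: S(n,k) = k·S(n-1,k) + S(n-1,k-1)
S(11,3) = 3·S(10,3) + S(10,2)
         = 3·9330 + 511
         = 27990 + 511
         = 28,501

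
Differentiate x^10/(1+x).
(10x^9(1+x) - x^10)/(1+x)²

Explanation: Quotient rule: [10x^{9}(1+x) - x^10]/(1+x)².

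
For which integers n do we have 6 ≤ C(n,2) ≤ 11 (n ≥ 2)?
4, 5

Working:
C(3,2)=3; C(4,2)=6; C(5,2)=10; C(6,2)=15. So valid n = 4, 5.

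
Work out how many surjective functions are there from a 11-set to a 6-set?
129,230,640

Onto functions = 6! × S(11,6)
First compute S(11,6) via recurrence:
Using the Stirling recurrence: S(n,k) = k·S(n-1,k) + S(n-1,k-1)
S(11,6) = 6·S(10,6) + S(10,5)
         = 6·22827 + 42525
         = 136962 + 42525
         = 179,487
Then: 720 × 179487 = 129,230,640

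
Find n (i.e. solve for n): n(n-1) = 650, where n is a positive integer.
26

n² − n − 650 = 0, so n = (1 ± √(1 + 4·650))/2 = (1 ± √2,601)/2 = (1 ± 51)/2, i.e. n = 26 or n = -25. Taking the positive root, n = 26 (check: 26×25 = 650).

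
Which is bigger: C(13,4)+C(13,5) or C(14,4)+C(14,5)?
C(14,4)+C(14,5)

Explanation: First=2,002, Second=3,003.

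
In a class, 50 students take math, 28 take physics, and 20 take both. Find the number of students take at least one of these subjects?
58
|A∪B| = |A|+|B|-|A∩B| = 50+28-20 = 58.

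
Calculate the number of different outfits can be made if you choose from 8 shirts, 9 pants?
72
By the multiplication principle: 8 × 9 = 72.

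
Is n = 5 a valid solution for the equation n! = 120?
Yes

Reasoning: 5! = 5·4! = 5·24 = 120, which equals 120.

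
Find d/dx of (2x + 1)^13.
26(2x + 1)^12

Explanation: Chain rule: 13(2x+1)^{12} × 2 = 26(2x+1)^{12}.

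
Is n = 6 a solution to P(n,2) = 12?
P(6,2) = 6·5 = 30, which does not equal 12.
Final answer: No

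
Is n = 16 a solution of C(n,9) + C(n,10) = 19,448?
C(16,9) + C(16,10) = 11,440 + 8,008 = 19,448, which equals 19,448.

Answer: Yes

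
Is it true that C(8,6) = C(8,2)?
True

Explanation: Symmetry C(n,k) = C(n,n-k): C(8,6) = 28 and C(8,2) = 28. Both sides agree, so the statement holds.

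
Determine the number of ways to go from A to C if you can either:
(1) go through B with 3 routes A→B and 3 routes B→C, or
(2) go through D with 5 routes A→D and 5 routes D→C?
34

Route via B: 3×3=9. Route via D: 5×5=25. Total: 34.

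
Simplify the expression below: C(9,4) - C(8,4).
56

Reasoning: C(9,4) - C(8,4) = C(8,3) = 56.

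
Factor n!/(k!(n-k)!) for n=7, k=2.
C(7,2) = 21
This is the binomial coefficient C(7,2) = 21.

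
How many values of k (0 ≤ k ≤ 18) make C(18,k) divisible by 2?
15

Explanation: Checking C(18,k) mod 2 for k = 0..18: divisible at k = 1, 3, 4, 5, 6, 7, 8, 9, 10, 11, 12, 13, 14, 15, 17. That's 15 values.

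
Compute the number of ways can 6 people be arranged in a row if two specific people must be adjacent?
Treat pair as unit: (6-1)! arrangements × 2 internal orders = 240.
Final answer: 240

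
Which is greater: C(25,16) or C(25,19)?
C(25,16)

Explanation: C(25,16)=2,042,975, C(25,19)=177,100.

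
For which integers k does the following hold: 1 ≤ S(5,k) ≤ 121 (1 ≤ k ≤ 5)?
S(5,1)=1; S(5,2)=15; S(5,3)=25; S(5,4)=10; S(5,5)=1. So valid k = 1, 2, 3, 4, 5.
Final answer: 1, 2, 3, 4, 5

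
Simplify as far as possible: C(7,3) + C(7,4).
By Pascal's identity: C(8,4) = 70.
Final answer: 70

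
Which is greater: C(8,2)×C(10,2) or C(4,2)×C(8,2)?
C(8,2)×C(10,2)=1,260, C(4,2)×C(8,2)=168.

Answer: C(8,2)×C(10,2)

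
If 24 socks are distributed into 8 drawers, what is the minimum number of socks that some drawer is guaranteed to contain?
3

Pigeonhole: ⌈24/8⌉ = 3.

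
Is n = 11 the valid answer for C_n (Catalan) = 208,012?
No
C_11 = C(22,11)/(11+1) = 705,432/12 = 58,786, which does not equal 208,012.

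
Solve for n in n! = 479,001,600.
n! is strictly increasing. 10! = 3,628,800, 11! = 39,916,800, 12! = 479,001,600 ✓. So n = 12.
Final answer: 12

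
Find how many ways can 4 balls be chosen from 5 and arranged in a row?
120
P(5,4) = 5!/(5-4)! = 120.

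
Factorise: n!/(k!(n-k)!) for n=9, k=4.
C(9,4) = 126

Working:
This is the binomial coefficient C(9,4) = 126.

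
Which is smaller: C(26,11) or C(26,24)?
C(26,24)

Reasoning: C(26,11)=7,726,160, C(26,24)=325.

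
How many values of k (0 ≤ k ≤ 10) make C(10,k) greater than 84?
5

Explanation: Row 10 is unimodal and symmetric about k=10/2. C(10,2)=45 ≤ 84; C(10,3)=120 > 84; by symmetry C(10,k) > 84 for k = 3..7. That's 7 - 3 + 1 = 5 values.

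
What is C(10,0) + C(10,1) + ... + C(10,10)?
Sum of binomial coefficients = 2^10 = 1,024.

Answer: 1,024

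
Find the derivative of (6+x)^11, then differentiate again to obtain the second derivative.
110(6+x)^9

Reasoning: First derivative: 11(6+x)^{10}. Second derivative: 11·10·(6+x)^{9} = 110(6+x)^{9}.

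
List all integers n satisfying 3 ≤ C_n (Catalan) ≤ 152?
3, 4, 5, 6
C_2=2; C_3=5; C_4=14; C_5=42; C_6=132; C_7=429. So valid n = 3, 4, 5, 6.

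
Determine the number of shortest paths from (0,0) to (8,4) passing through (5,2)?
To (5,2): C(7,5)=21. From there: C(5,3)=10. Total: 210.
Final answer: 210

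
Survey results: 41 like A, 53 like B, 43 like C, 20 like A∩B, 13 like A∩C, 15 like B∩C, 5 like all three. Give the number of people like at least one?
|A∪B∪C| = 41+53+43-20-13-15+5 = 94.
Final answer: 94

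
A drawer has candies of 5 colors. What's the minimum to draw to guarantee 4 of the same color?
16

Working:
Worst case: 3 of each = 15. One more: 16.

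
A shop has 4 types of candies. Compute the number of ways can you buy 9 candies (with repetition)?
Stars and bars: C(9+4-1, 9) = C(12, 9) = 220.
Final answer: 220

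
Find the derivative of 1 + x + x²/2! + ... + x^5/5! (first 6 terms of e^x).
1 + x + x²/2! + ... + x^4/4!

Reasoning: Differentiating term by term gives the first 5 terms of e^x.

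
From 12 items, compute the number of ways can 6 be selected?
924

Solution: C(12,6) = 12! / (6! × (12-6)!)
         = 12! / (6! × 6!)
         = 924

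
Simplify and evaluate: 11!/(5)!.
332,640

Solution: This equals 11×10×...×6 = 332,640.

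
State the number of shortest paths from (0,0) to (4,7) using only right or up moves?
330

Solution: Choose 4 rights from 11 moves: C(11,4) = 330.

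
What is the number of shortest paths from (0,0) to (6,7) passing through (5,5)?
756

Solution: To (5,5): C(10,5)=252. From there: C(3,1)=3. Total: 756.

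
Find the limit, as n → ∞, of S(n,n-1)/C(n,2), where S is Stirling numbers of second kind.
1

Working:
S(n,n-1) = C(n,2), so the limit is 1.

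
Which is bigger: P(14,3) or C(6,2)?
P(14,3)

Explanation: P(14,3)=2,184, C(6,2)=15.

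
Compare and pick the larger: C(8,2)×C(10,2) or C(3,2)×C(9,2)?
C(8,2)×C(10,2)

Working:
C(8,2)×C(10,2)=1,260, C(3,2)×C(9,2)=108.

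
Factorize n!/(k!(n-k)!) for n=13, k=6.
C(13,6) = 1,716

Reasoning: This is the binomial coefficient C(13,6) = 1,716.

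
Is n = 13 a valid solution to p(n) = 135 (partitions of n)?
No

Reasoning: Pentagonal recurrence p(n) = p(n−1) + p(n−2) − p(n−5) − p(n−7) + …: p(13) = p(12) + p(11) − p(8) − p(6) + p(1) = 77 + 56 − 22 − 11 + 1 = 101, which does not equal 135.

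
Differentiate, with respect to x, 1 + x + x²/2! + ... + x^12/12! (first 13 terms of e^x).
1 + x + x²/2! + ... + x^11/11!

Working:
Differentiating term by term gives the first 12 terms of e^x.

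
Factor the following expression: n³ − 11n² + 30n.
n³ − 11n² + 30n = n(n² − 11n + 30) = n(n − 5)(n − 6).
Final answer: n(n − 5)(n − 6)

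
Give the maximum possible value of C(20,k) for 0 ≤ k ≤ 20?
184,756
Maximum at k = 10: C(20,10) = 184,756.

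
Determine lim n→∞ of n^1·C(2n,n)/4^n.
∞

C(2n,n) ~ 4^n/√(πn), so n^1·C(2n,n)/4^n ~ n^(1 − 1/2)/√π → ∞.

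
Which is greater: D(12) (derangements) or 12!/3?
D(12)

Explanation: D(12) = (12-1)·[D(11) + D(10)] = 11·[14,684,570 + 1,334,961] = 176,214,841; 12!/3 = 479,001,600/3 = 159,667,200.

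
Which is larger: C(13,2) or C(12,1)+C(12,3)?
C(13,2)=78; C(12,1)+C(12,3)=12+220=232.
Final answer: C(12,1)+C(12,3)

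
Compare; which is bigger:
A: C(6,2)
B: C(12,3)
B

Explanation: A=C(6,2)=15, B=C(12,3)=220.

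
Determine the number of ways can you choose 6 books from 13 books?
1,716

C(13,6) = 13! / (6! × (13-6)!)
         = 13! / (6! × 7!)
         = 1,716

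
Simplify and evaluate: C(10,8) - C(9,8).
36

Explanation: C(10,8) - C(9,8) = C(9,7) = 36.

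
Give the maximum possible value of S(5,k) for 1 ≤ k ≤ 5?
25

Working:
Row S(5,k) for k = 1..5 (via S(n,k) = k·S(n−1,k) + S(n−1,k−1)): 1, 15, 25, 10, 1. The row is unimodal; maximum at k = 3: 25.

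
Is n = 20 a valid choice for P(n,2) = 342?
P(20,2) = 20·19 = 380, which does not equal 342.
Final answer: No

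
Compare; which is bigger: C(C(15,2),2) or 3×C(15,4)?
C(C(15,2),2)

Working:
C(C(15,2),2)=5,460, 3×C(15,4)=4,095.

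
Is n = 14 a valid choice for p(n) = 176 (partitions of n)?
No

Pentagonal recurrence p(n) = p(n−1) + p(n−2) − p(n−5) − p(n−7) + …: p(14) = p(13) + p(12) − p(9) − p(7) + p(2) = 101 + 77 − 30 − 15 + 2 = 135, which does not equal 176.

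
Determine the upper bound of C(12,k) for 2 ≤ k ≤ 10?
924
C(12,k) is maximised at the centre of the row: C(12,6) = 924.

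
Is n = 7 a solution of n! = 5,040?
7! = 7·6! = 7·720 = 5,040, which equals 5,040.

Answer: Yes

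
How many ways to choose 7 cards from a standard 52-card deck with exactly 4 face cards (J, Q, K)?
4,890,600

Explanation: 12 face cards and 40 non-face cards: C(12,4) × C(40,3) = 495 × 9,880 = 4,890,600.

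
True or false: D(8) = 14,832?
False

Explanation: Derangements of 8 elements: D(8) = (8-1)·[D(7) + D(6)] = 7·[1,854 + 265] = 14,833.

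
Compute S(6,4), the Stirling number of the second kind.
Using the Stirling recurrence: S(n,k) = k·S(n-1,k) + S(n-1,k-1)
S(6,4) = 4·S(5,4) + S(5,3)
         = 4·10 + 25
         = 40 + 25
         = 65
Final answer: 65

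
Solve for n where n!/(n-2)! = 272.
17

Reasoning: n!/(n-2)! = n×(n-1), a product of 2 consecutive integers ≈ (n−0.5)^2. 272^(1/2) + 0.5 ≈ 17.0; check n = 17: 17×16 = 272 ✓. So n = 17.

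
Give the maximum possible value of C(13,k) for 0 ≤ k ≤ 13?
1,716

Maximum at k = 6 or k = 7: C(13,6) = 1,716.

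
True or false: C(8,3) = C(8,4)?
False

C(8,3) = 56 but C(8,4) = 70; symmetry gives C(8,3) = C(8,5), not C(8,4).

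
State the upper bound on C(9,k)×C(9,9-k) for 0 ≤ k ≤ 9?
15,876

Solution: C(9,k)·C(9,9-k) = C(9,k)², maximised at the centre k = 4: C(9,4)² = 15,876.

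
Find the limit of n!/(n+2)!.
0

n!/(n+2)! = 1/[(n+1)(n+2)] → 0 as n → ∞.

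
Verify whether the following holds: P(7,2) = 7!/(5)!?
Permutation formula P(n,k) = n!/(n-k)!: 7!/5! = 5,040/120 = 42 = P(7,2). The statement holds.
Final answer: True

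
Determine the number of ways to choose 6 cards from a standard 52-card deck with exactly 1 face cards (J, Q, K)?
7,896,096

Reasoning: 12 face cards and 40 non-face cards: C(12,1) × C(40,5) = 12 × 658,008 = 7,896,096.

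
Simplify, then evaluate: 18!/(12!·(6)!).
This is C(18,12) = 18,564.
Final answer: 18,564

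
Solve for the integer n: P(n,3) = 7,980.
21
P(n,3) = n(n−1)(n−2) is increasing in n; n(n−1)(n−2) ≈ (n−1)^3 = 7,980 gives n ≈ 21.0. Check: P(19,3) = 5,814, P(20,3) = 6,840, P(21,3) = 7,980 ✓. So n = 21.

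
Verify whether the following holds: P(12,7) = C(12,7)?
False

P(12,7) = 3,991,680 but C(12,7) = 792; they differ by a factor of 7! = 5040, so the statement does not hold.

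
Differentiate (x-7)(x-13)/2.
(2x - 20)/2

Reasoning: d/dx[(x-7)(x-13)] = (x-13) + (x-7) = 2x - 20. Dividing by 2 gives (2x - 20)/2.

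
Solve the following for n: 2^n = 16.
4

Explanation: 2^4 = 16, so n = 4.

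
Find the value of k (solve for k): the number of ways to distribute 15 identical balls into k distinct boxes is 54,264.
7

Working:
Stars and bars: the count is C(15+k−1, k−1), increasing in k. k=5: C(19,4) = 3,876, k=6: C(20,5) = 15,504, k=7: C(21,6) = 54,264 ✓. So k = 7.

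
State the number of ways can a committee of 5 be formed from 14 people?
C(14,5) = 14! / (5! × (14-5)!)
         = 14! / (5! × 9!)
         = 2,002

Answer: 2,002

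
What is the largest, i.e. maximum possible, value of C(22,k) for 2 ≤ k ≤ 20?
705,432

Solution: C(22,k) is maximised at the centre of the row: C(22,11) = 705,432.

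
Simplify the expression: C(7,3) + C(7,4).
By Pascal's identity: C(8,4) = 70.

Answer: 70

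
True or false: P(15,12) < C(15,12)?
False

P(15,12) = 217,945,728,000 and C(15,12) = 455; P(n,r) = r! × C(n,r) so P > C whenever r ≥ 2.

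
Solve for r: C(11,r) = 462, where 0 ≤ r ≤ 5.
5

Explanation: C(11,r) is increasing for 0 ≤ r ≤ 5. Stepping up (C(11,r+1) = C(11,r)·(11−r)/(r+1)): C(11,1) = 11, C(11,2) = 55, C(11,3) = 165, C(11,4) = 330, C(11,5) = 462 ✓. So r = 5.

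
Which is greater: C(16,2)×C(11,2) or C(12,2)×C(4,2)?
C(16,2)×C(11,2)

Reasoning: C(16,2)×C(11,2)=6,600, C(12,2)×C(4,2)=396.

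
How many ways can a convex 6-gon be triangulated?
14

Reasoning: Using the Catalan number formula: C_n = C(2n, n) / (n+1)
C_4 = C(8, 4) / (4+1)
     = 70 / 5
     = 14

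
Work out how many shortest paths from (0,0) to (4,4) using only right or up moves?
70

Working:
Choose 4 rights from 8 moves: C(8,4) = 70.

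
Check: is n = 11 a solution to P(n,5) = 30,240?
No

Solution: P(11,5) = 11·10·9·8·7 = 55,440, which does not equal 30,240.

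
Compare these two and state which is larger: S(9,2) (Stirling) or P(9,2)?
S(9,2)

Working:
S(9,2) = 2·S(8,2) + S(8,1) = 2·127 + 1 = 255; P(9,2) = 72.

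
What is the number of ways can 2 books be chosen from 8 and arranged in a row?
56
P(8,2) = 8!/(8-2)! = 56.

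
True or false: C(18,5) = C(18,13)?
True

Solution: C(18,5) = C(18,18-5) by the symmetry property; both equal 8,568.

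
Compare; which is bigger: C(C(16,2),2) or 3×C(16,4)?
C(C(16,2),2)

Solution: C(C(16,2),2)=7,140, 3×C(16,4)=5,460.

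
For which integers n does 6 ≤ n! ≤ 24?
n! is strictly increasing; 3! = 6 and 4! = 24, so valid n = 3, 4.
Final answer: 3, 4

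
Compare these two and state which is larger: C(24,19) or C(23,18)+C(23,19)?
Equal

Reasoning: By Pascal's identity: C(24,19) = C(23,18)+C(23,19) = 42,504. Equal.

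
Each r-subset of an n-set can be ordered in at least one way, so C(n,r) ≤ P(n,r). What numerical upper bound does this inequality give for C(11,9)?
P(11,9) = 11·10·9·8·7·6·5·4·3 = 19,958,400, so C(11,9) ≤ 19,958,400. (The bound is loose by a factor of 9! = 362,880: C(11,9) = 19,958,400/362,880 = 55.)

Answer: 19,958,400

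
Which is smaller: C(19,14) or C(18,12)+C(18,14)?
C(19,14)

Explanation: C(19,14)=11,628; C(18,12)+C(18,14)=18,564+3,060=21,624.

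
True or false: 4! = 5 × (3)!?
4! = 4 × 3! = 24, but 5 × 3! = 30.

Answer: False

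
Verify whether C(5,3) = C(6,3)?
False

Explanation: LHS = C(5,3) = 10; RHS = C(6,3) = 20. 10 ≠ 20, so the statement does not hold.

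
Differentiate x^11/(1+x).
(11x^10(1+x) - x^11)/(1+x)²

Explanation: Quotient rule: [11x^{10}(1+x) - x^11]/(1+x)².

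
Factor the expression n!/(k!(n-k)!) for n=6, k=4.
This is the binomial coefficient C(6,4) = 15.
Final answer: C(6,4) = 15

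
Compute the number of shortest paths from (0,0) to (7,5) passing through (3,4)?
175
To (3,4): C(7,3)=35. From there: C(5,4)=5. Total: 175.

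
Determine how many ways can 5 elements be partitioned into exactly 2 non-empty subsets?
15

Working:
This equals S(5,2), the Stirling number of the 2nd kind.
Using the Stirling recurrence: S(n,k) = k·S(n-1,k) + S(n-1,k-1)
S(5,2) = 2·S(4,2) + S(4,1)
         = 2·7 + 1
         = 14 + 1
         = 15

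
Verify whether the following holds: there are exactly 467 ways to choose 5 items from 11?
False

C(11,5) = 462 ≠ 467.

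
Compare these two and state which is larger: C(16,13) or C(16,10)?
C(16,10)
C(16,13)=560, C(16,10)=8,008.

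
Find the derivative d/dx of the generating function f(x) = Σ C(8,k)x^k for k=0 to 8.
Term-by-term differentiation gives Σ k·C(8,k)x^{k-1} for k=1 to 8.

Answer: Σ k·C(8,k)x^(k-1) for k=1 to 8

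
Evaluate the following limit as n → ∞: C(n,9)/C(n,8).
C(n,9)/C(n,8) = (n-8)/9 → ∞ as n → ∞.
Final answer: ∞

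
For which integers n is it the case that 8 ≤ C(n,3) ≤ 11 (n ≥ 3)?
5

C(4,3)=4; C(5,3)=10; C(6,3)=20. So valid n = 5.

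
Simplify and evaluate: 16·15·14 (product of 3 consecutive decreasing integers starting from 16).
3,360

This is P(16,3) = 16!/(13)! = 3,360.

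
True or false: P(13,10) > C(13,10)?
True
P(13,10) = 1,037,836,800 and C(13,10) = 286; P(n,r) = r! × C(n,r) so P > C whenever r ≥ 2.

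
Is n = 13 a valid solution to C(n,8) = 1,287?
C(13,8) = 13·12·11·10·9·8·7·6/8! = 51,891,840/40,320 = 1,287, which equals 1,287.

Answer: Yes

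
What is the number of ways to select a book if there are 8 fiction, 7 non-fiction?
15

Explanation: By the addition principle: 8 + 7 = 15.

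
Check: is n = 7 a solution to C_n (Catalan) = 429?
Yes

C_7 = C(14,7)/(7+1) = 3,432/8 = 429, which equals 429.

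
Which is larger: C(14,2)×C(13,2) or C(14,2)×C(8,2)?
C(14,2)×C(13,2)

Reasoning: C(14,2)×C(13,2)=7,098, C(14,2)×C(8,2)=2,548.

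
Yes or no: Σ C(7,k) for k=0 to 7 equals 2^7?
Binomial theorem: Σ C(7,k) = (1+1)^7 = 2^7 = 128; RHS 2^7 = 128.
Final answer: Yes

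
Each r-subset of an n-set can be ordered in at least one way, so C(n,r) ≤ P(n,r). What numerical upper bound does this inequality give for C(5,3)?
60

Reasoning: P(5,3) = 5·4·3 = 60, so C(5,3) ≤ 60. (The bound is loose by a factor of 3! = 6: C(5,3) = 60/6 = 10.)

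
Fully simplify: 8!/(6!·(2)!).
This is C(8,6) = 28.
Final answer: 28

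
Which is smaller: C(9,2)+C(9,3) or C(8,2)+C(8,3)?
C(8,2)+C(8,3)
First=120, Second=84.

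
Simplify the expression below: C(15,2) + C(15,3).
560

Explanation: By Pascal's identity: C(16,3) = 560.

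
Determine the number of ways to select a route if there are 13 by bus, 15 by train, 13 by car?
41
By the addition principle: 13 + 15 + 13 = 41.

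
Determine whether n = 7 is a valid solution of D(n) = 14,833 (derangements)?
No

Working:
D(7) = (7-1)·[D(6) + D(5)] = 6·[265 + 44] = 1,854, which does not equal 14,833.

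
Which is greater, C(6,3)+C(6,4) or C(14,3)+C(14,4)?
C(14,3)+C(14,4)

Explanation: First=35, Second=1,365.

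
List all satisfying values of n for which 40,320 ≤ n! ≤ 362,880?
8, 9

Explanation: n! is strictly increasing; 8! = 40,320 and 9! = 362,880, so valid n = 8, 9.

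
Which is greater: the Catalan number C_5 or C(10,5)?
C(10,5)
C_5 = C(10,5)/(5+1) = 252/6 = 42; C(10,5) = 252.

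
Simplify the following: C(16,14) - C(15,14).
105

Reasoning: C(16,14) - C(15,14) = C(15,13) = 105.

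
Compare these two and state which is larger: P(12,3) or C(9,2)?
P(12,3)

P(12,3)=1,320, C(9,2)=36.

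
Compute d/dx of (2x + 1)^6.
12(2x + 1)^5

Working:
Chain rule: 6(2x+1)^{5} × 2 = 12(2x+1)^{5}.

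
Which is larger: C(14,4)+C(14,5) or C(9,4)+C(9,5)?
C(14,4)+C(14,5)

Working:
First=3,003, Second=252.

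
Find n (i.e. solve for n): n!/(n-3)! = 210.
n!/(n-3)! = n×(n-1)×(n-2), a product of 3 consecutive integers ≈ (n−1)^3. 210^(1/3) + 1 ≈ 6.9; check n = 7: 7×6×5 = 210 ✓. So n = 7.

Answer: 7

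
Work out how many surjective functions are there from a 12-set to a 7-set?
3,162,075,840

Reasoning: Onto functions = 7! × S(12,7)
First compute S(12,7) via recurrence:
Using the Stirling recurrence: S(n,k) = k·S(n-1,k) + S(n-1,k-1)
S(12,7) = 7·S(11,7) + S(11,6)
         = 7·63987 + 179487
         = 447909 + 179487
         = 627,396
Then: 5040 × 627396 = 3,162,075,840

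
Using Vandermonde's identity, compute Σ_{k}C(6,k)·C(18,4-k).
10,626

Reasoning: = C(6+18,4) = C(24,4) = 10,626.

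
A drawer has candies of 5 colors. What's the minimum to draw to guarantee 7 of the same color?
31

Working:
Worst case: 6 of each = 30. One more: 31.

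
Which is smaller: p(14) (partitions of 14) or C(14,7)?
p(14)
Pentagonal recurrence p(n) = p(n−1) + p(n−2) − p(n−5) − p(n−7) + …: p(14) = p(13) + p(12) − p(9) − p(7) + p(2) = 101 + 77 − 30 − 15 + 2 = 135; C(14,7) = 3,432.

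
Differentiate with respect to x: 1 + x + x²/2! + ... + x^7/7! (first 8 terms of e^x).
Differentiating term by term gives the first 7 terms of e^x.

Answer: 1 + x + x²/2! + ... + x^6/6!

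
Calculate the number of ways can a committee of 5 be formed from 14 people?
C(14,5) = 14! / (5! × (14-5)!)
         = 14! / (5! × 9!)
         = 2,002
Final answer: 2,002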